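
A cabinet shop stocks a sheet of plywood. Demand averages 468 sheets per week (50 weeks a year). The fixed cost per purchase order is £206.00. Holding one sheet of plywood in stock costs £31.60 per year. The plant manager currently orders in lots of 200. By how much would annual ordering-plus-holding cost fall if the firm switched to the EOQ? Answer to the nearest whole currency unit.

Annual demand D = 468 × 50 = 23,400.
EOQ = √(2DS/H) = √(2 × 23,400 × 206 / 31.6) ≈ 552.35.
Cost at Q* = (D/Q*)S + (Q*/2)H = √(2DSH) ≈ £17,454.21.
Cost at Q = 200: (23,400/200)×206 + (200/2)×31.6 = £24,102.00 + £3,160.00 = £27,262.00.
Excess = £27,262.00 − £17,454.21 = £9,807.79.

Extra cost ≈ £9,808 per year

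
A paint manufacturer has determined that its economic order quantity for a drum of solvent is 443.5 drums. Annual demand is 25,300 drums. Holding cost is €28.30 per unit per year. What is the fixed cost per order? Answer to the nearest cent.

The basic EOQ model gives Q* = √(2DS/H); rearrange for the unknown.
From Q* = √(2DS/H): S = Q*²H / (2D) = 443.5² × 28.3 / (2 × 25,300) = 110.0077.

S ≈ €110.01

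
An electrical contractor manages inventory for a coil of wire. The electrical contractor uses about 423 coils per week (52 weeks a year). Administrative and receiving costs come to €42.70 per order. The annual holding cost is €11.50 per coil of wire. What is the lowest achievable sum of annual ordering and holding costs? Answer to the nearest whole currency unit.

Annual demand D = 423 × 52 = 21,996.
EOQ = √(2DS/H) = √(2 × 21,996 × 42.7 / 11.5) ≈ 404.16.
At Q*, ordering cost (D/Q*)S equals holding cost (Q*/2)H, each = √(DSH/2).
Minimum total = √(2DSH) = √(2 × 21,996 × 42.7 × 11.5) ≈ 4647.824.

TC* ≈ €4,648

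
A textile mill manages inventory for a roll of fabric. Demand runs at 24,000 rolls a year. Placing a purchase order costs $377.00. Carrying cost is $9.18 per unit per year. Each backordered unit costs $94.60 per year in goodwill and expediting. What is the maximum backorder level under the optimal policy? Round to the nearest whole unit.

With planned backorders, Q* = √(2DS/H) · √((H+B)/B).
√(2DS/H) = √(2 × 24,000 × 377 / 9.18) = 1404.009.
√((H+B)/B) = √((9.18+94.6)/94.6) = 1.0474.
Q* ≈ 1470.555.
S* = Q* · H/(H+B) = 1470.555 × 9.18/103.78 ≈ 130.080.

S* ≈ 130 rolls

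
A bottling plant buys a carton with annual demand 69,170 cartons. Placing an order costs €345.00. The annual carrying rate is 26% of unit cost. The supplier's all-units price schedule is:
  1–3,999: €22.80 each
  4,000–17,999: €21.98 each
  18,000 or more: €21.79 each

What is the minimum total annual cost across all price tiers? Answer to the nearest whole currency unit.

Holding cost per unit per year at price C is H = 0.26·C.
Candidates are each tier's EOQ (if it falls in that tier) and each price-break quantity.
EOQ at €22.80 = 2837.5 (feasible in tier 1): TC = 69,170×€22.80 + (69,170/2837.5)×345 + (2837.5/2)×0.26×€22.80 = €1,593,896.45.
EOQ at €21.98 = 2889.9 < 4000, so use break Q=4000: TC = 69,170×€21.98 + (69,170/4000.0)×345 + (4000.0/2)×0.26×€21.98 = €1,537,752.11.
EOQ at €21.79 = 2902.5 < 18000, so use break Q=18000: TC = 69,170×€21.79 + (69,170/18000.0)×345 + (18000.0/2)×0.26×€21.79 = €1,559,528.66.
Lowest total cost among the candidates is at Q = 4000.0.

TC* ≈ €1,537,752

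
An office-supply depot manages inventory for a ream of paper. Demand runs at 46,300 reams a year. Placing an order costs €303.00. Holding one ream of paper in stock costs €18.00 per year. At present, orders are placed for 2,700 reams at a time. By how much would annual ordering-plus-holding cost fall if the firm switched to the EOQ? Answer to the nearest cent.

Extra cost ≈ €7,022.78 per year

EOQ = √(2DS/H) = √(2 × 46,300 × 303 / 18) ≈ 1248.51.
Cost at Q* = (D/Q*)S + (Q*/2)H = √(2DSH) ≈ €22,473.10.
Cost at Q = 2,700: (46,300/2,700)×303 + (2,700/2)×18 = €5,195.89 + €24,300.00 = €29,495.89.
Excess = €29,495.89 − €22,473.10 = €7,022.78.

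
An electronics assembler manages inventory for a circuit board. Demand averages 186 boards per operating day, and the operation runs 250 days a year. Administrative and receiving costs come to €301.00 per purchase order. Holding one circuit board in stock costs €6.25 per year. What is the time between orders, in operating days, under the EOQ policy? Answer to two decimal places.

Annual demand D = 186 × 250 = 46,500.
The optimal lot size = √(2DS/H) = √(2 × 46,500 × 301 / 6.25) ≈ 2116.34.
Cycle time = Q*/D × 250 = 2116.34 / 46,500 × 250 ≈ 11.378 days.

T ≈ 11.38 days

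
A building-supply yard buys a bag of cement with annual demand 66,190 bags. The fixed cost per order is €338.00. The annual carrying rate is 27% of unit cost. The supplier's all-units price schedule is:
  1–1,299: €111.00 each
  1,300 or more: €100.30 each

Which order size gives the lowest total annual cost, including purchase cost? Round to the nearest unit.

Holding cost per unit per year at price C is H = 0.27·C.
Evaluate total cost at each tier's feasible EOQ or, if the EOQ is below the tier, at the tier's minimum quantity.
EOQ at €111.00 = 1221.9 (feasible in tier 1): TC = 66,190×€111.00 + (66,190/1221.9)×338 + (1221.9/2)×0.27×€111.00 = €7,383,709.54.
EOQ at €100.30 = 1285.4 < 1300, so use break Q=1300: TC = 66,190×€100.30 + (66,190/1300.0)×338 + (1300.0/2)×0.27×€100.30 = €6,673,669.05.
Lowest total cost is €6,673,669.05 at Q = 1300.0.

Q* ≈ 1,300 bags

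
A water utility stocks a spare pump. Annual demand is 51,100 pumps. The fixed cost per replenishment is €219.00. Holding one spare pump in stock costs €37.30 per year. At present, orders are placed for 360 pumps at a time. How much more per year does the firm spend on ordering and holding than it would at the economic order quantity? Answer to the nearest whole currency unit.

Extra cost ≈ €8,906 per year

EOQ = √(2DS/H) = √(2 × 51,100 × 219 / 37.3) ≈ 774.63.
Cost at Q* = (D/Q*)S + (Q*/2)H = √(2DSH) ≈ €28,893.62.
Cost at Q = 360: (51,100/360)×219 + (360/2)×37.3 = €31,085.83 + €6,714.00 = €37,799.83.
Excess = €37,799.83 − €28,893.62 = €8,906.22.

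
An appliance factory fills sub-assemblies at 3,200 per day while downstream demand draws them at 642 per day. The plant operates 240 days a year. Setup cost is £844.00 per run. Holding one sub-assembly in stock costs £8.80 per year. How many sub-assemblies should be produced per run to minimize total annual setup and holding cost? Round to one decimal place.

Q* ≈ 6,080.5 sub-assemblies

Annual demand D = 642 × 240 = 154,080.
Production build-up factor (1 − d/p) = 1 − 642/3,200 = 0.7994.
Q* = √(2DS / (H(1 − d/p))) = √(2 × 154,080 × 844 / (8.8 × 0.7994)).
= √(260,087,040 / 7.0345) ≈ 6080.548.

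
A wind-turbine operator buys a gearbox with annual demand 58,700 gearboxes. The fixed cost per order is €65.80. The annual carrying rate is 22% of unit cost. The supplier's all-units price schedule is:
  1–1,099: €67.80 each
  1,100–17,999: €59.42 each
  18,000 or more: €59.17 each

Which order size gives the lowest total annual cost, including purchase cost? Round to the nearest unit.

Holding cost per unit per year at price C is H = 0.22·C.
For each price level, check whether its EOQ is feasible; otherwise the best quantity at that price is the breakpoint.
EOQ at €67.80 = 719.6 (feasible in tier 1): TC = 58,700×€67.80 + (58,700/719.6)×65.8 + (719.6/2)×0.22×€67.80 = €3,990,594.29.
EOQ at €59.42 = 768.7 < 1100, so use break Q=1100: TC = 58,700×€59.42 + (58,700/1100.0)×65.8 + (1100.0/2)×0.22×€59.42 = €3,498,655.15.
EOQ at €59.17 = 770.3 < 18000, so use break Q=18000: TC = 58,700×€59.17 + (58,700/18000.0)×65.8 + (18000.0/2)×0.22×€59.17 = €3,590,650.18.
Lowest total cost is €3,498,655.15 at Q = 1100.0.

Q* ≈ 1,100 gearboxes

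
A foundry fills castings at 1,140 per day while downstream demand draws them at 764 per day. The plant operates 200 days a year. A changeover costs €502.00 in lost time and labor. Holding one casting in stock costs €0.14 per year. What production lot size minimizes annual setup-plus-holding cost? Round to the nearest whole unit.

Annual demand D = 764 × 200 = 152,800.
Production build-up factor (1 − d/p) = 1 − 764/1,140 = 0.3298.
Q* = √(2DS / (H(1 − d/p))) = √(2 × 152,800 × 502 / (0.14 × 0.3298)).
= √(153,411,200 / 0.0462) ≈ 57639.873.

Q* ≈ 57,640 castings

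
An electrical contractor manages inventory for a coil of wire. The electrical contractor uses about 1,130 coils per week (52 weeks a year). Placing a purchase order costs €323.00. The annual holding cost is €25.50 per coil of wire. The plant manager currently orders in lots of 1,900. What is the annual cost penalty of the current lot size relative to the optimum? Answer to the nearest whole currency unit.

Extra cost ≈ €3,102 per year

Annual demand D = 1,130 × 52 = 58,760.
EOQ = √(2DS/H) = √(2 × 58,760 × 323 / 25.5) ≈ 1220.08.
Cost at Q* = (D/Q*)S + (Q*/2)H = √(2DSH) ≈ €31,111.95.
Cost at Q = 1,900: (58,760/1,900)×323 + (1,900/2)×25.5 = €9,989.20 + €24,225.00 = €34,214.20.
Excess = €34,214.20 − €31,111.95 = €3,102.25.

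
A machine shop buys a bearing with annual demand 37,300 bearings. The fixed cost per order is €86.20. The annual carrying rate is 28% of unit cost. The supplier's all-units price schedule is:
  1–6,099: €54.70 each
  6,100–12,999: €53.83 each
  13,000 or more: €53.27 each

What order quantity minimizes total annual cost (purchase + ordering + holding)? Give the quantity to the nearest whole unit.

Q* ≈ 648 bearings

Holding cost per unit per year at price C is H = 0.28·C.
Candidates are each tier's EOQ (if it falls in that tier) and each price-break quantity.
EOQ at €54.70 = 648.0 (feasible in tier 1): TC = 37,300×€54.70 + (37,300/648.0)×86.2 + (648.0/2)×0.28×€54.70 = €2,050,234.20.
EOQ at €53.83 = 653.2 < 6100, so use break Q=6100: TC = 37,300×€53.83 + (37,300/6100.0)×86.2 + (6100.0/2)×0.28×€53.83 = €2,054,356.91.
EOQ at €53.27 = 656.6 < 13000, so use break Q=13000: TC = 37,300×€53.27 + (37,300/13000.0)×86.2 + (13000.0/2)×0.28×€53.27 = €2,084,169.73.
Lowest total cost is €2,050,234.20 at Q = 648.0.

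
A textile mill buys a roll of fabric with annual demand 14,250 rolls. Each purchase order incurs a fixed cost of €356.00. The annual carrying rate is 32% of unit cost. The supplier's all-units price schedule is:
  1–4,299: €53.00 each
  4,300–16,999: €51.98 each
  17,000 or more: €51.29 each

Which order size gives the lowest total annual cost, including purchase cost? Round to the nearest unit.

Q* ≈ 773 rolls

Holding cost per unit per year at price C is H = 0.32·C.
Evaluate total cost at each tier's feasible EOQ or, if the EOQ is below the tier, at the tier's minimum quantity.
EOQ at €53.00 = 773.5 (feasible in tier 1): TC = 14,250×€53.00 + (14,250/773.5)×356 + (773.5/2)×0.32×€53.00 = €768,367.78.
EOQ at €51.98 = 781.0 < 4300, so use break Q=4300: TC = 14,250×€51.98 + (14,250/4300.0)×356 + (4300.0/2)×0.32×€51.98 = €777,657.01.
EOQ at €51.29 = 786.2 < 17000, so use break Q=17000: TC = 14,250×€51.29 + (14,250/17000.0)×356 + (17000.0/2)×0.32×€51.29 = €870,689.71.
Lowest total cost is €768,367.78 at Q = 773.5.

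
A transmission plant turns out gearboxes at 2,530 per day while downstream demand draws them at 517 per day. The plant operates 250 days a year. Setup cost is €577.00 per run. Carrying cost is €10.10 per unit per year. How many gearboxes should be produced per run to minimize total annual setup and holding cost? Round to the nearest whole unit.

Annual demand D = 517 × 250 = 129,250.
Production build-up factor (1 − d/p) = 1 − 517/2,530 = 0.7957.
Q* = √(2DS / (H(1 − d/p))) = √(2 × 129,250 × 577 / (10.1 × 0.7957)).
= √(149,154,500 / 8.0361) ≈ 4308.200.

Q* ≈ 4,308 gearboxes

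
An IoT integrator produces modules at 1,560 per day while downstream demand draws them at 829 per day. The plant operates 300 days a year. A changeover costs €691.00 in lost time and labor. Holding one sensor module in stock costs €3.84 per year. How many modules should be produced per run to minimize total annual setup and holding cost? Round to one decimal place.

Annual demand D = 829 × 300 = 248,700.
Production build-up factor (1 − d/p) = 1 − 829/1,560 = 0.4686.
Q* = √(2DS / (H(1 − d/p))) = √(2 × 248,700 × 691 / (3.84 × 0.4686)).
= √(343,703,400 / 1.7994) ≈ 13820.696.

Q* ≈ 13,820.7 modules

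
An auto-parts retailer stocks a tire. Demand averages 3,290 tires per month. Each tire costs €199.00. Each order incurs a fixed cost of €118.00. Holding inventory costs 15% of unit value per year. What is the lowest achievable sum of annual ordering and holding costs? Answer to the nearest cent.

TC* ≈ €16,676.95

Annual demand D = 3,290 × 12 = 39,480.
Holding cost H = 0.15 × €199.00 = €29.8500 per unit per year.
Q* = √(2DS/H) = √(2 × 39,480 × 118 / 29.85) ≈ 558.69.
At the optimum the two cost components are equal, so total cost = 2·(Q*/2)H = Q*·H.
Minimum total = √(2DSH) = √(2 × 39,480 × 118 × 29.85) ≈ 16676.954.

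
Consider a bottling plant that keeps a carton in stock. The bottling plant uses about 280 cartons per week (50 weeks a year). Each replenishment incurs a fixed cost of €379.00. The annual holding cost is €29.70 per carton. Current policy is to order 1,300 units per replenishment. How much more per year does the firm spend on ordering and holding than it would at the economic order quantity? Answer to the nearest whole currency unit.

Annual demand D = 280 × 50 = 14,000.
EOQ = √(2DS/H) = √(2 × 14,000 × 379 / 29.7) ≈ 597.75.
Cost at Q* = (D/Q*)S + (Q*/2)H = √(2DSH) ≈ €17,753.21.
Cost at Q = 1,300: (14,000/1,300)×379 + (1,300/2)×29.7 = €4,081.54 + €19,305.00 = €23,386.54.
Excess = €23,386.54 − €17,753.21 = €5,633.33.

Extra cost ≈ €5,633 per year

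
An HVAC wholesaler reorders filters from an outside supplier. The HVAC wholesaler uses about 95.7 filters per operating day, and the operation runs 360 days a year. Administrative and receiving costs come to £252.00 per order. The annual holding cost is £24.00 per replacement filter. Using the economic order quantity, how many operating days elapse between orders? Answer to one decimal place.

Annual demand D = 95.7 × 360 = 34,452.
Q* = √(2DS/H) = √(2 × 34,452 × 252 / 24) ≈ 850.58.
Cycle time = Q*/D × 360 = 850.58 / 34,452 × 360 ≈ 8.888 days.

T ≈ 8.9 days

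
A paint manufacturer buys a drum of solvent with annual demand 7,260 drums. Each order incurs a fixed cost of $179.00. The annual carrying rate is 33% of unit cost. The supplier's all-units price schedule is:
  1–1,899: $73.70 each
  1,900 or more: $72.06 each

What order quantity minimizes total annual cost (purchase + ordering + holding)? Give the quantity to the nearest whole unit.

Q* ≈ 327 drums

Holding cost per unit per year at price C is H = 0.33·C.
Candidates are each tier's EOQ (if it falls in that tier) and each price-break quantity.
EOQ at $73.70 = 326.9 (feasible in tier 1): TC = 7,260×$73.70 + (7,260/326.9)×179 + (326.9/2)×0.33×$73.70 = $543,012.61.
EOQ at $72.06 = 330.6 < 1900, so use break Q=1900: TC = 7,260×$72.06 + (7,260/1900.0)×179 + (1900.0/2)×0.33×$72.06 = $546,430.38.
Lowest total cost is $543,012.61 at Q = 326.9.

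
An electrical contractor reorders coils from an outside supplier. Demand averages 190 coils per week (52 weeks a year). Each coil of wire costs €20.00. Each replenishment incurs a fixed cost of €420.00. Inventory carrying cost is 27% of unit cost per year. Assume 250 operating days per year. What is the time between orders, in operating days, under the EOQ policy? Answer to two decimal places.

Annual demand D = 190 × 52 = 9,880.
Holding cost H = 0.27 × €20.00 = €5.4000 per unit per year.
EOQ = √(2DS/H) = √(2 × 9,880 × 420 / 5.4) ≈ 1239.71.
Cycle time = Q*/D × 250 = 1239.71 / 9,880 × 250 ≈ 31.369 days.

T ≈ 31.37 days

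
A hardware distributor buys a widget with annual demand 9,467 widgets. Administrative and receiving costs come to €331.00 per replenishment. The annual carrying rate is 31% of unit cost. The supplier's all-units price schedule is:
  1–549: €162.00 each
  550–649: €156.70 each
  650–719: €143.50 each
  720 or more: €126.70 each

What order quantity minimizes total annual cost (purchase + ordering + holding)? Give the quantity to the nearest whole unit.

Q* ≈ 720 widgets

Holding cost per unit per year at price C is H = 0.31·C.
Candidates are each tier's EOQ (if it falls in that tier) and each price-break quantity.
EOQ at €162.00 = 353.3 (feasible in tier 1): TC = 9,467×€162.00 + (9,467/353.3)×331 + (353.3/2)×0.31×€162.00 = €1,551,394.81.
EOQ at €156.70 = 359.2 < 550, so use break Q=550: TC = 9,467×€156.70 + (9,467/550.0)×331 + (550.0/2)×0.31×€156.70 = €1,502,534.99.
EOQ at €143.50 = 375.3 < 650, so use break Q=650: TC = 9,467×€143.50 + (9,467/650.0)×331 + (650.0/2)×0.31×€143.50 = €1,377,793.01.
EOQ at €126.70 = 399.5 < 720, so use break Q=720: TC = 9,467×€126.70 + (9,467/720.0)×331 + (720.0/2)×0.31×€126.70 = €1,217,960.81.
Lowest total cost is €1,217,960.81 at Q = 720.0.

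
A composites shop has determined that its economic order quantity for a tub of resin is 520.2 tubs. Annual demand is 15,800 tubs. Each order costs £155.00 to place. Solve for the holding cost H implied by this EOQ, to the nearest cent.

Squaring Q* = √(2DS/H) gives Q*² = 2DS/H.
From Q* = √(2DS/H): H = 2DS / Q*² = 2 × 15,800 × 155 / 520.2² = 18.1000.

H ≈ £18.10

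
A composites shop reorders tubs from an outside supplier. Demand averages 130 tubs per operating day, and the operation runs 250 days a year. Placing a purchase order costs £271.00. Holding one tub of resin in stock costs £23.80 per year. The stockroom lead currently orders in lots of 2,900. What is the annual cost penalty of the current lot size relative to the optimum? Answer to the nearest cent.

Extra cost ≈ £17,071.79 per year

Annual demand D = 130 × 250 = 32,500.
EOQ = √(2DS/H) = √(2 × 32,500 × 271 / 23.8) ≈ 860.31.
Cost at Q* = (D/Q*)S + (Q*/2)H = √(2DSH) ≈ £20,475.28.
Cost at Q = 2,900: (32,500/2,900)×271 + (2,900/2)×23.8 = £3,037.07 + £34,510.00 = £37,547.07.
Excess = £37,547.07 − £20,475.28 = £17,071.79.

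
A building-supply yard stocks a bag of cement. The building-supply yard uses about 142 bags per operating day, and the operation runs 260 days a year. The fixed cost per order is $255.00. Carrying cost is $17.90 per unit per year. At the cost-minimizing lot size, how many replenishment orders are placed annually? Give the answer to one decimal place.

Annual demand D = 142 × 260 = 36,920.
Q* = √(2DS/H) = √(2 × 36,920 × 255 / 17.9) ≈ 1025.63.
Orders per year = D / Q* = 36,920 / 1025.63 ≈ 35.997.

N ≈ 36.0 orders per year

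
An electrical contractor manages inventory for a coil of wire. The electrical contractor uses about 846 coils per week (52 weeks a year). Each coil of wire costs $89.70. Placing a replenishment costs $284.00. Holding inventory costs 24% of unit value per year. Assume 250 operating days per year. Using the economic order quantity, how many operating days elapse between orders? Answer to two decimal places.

T ≈ 6.12 days

Annual demand D = 846 × 52 = 43,992.
Holding cost H = 0.24 × $89.70 = $21.5280 per unit per year.
EOQ = √(2DS/H) = √(2 × 43,992 × 284 / 21.528) ≈ 1077.36.
Cycle time = Q*/D × 250 = 1077.36 / 43,992 × 250 ≈ 6.122 days.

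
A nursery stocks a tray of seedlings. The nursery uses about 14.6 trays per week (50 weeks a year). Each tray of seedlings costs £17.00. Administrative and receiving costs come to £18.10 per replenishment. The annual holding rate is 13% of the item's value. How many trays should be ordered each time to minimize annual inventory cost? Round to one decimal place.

Q* ≈ 109.4 trays

Annual demand D = 14.6 × 50 = 730.
Holding cost H = 0.13 × £17.00 = £2.2100 per unit per year.
EOQ = √(2DS / H) = √(2 × 730 × 18.1 / 2.21).
= √(26,426 / 2.21) = √11,957.4661 ≈ 109.350.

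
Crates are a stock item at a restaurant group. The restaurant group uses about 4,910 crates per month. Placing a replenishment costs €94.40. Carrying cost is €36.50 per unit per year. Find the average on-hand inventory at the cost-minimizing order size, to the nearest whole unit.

Annual demand D = 4,910 × 12 = 58,920.
Q* = √(2DS/H) = √(2 × 58,920 × 94.4 / 36.5) ≈ 552.06.
Average inventory = Q*/2 ≈ 552.06 / 2 = 276.030.

Average inventory ≈ 276 crates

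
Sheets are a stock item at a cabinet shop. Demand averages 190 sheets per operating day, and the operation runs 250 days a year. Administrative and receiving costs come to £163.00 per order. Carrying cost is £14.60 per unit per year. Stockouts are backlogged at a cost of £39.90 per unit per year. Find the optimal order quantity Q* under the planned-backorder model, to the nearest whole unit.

Annual demand D = 190 × 250 = 47,500.
With planned backorders, Q* = √(2DS/H) · √((H+B)/B).
√(2DS/H) = √(2 × 47,500 × 163 / 14.6) = 1029.862.
√((H+B)/B) = √((14.6+39.9)/39.9) = 1.1687.
Q* ≈ 1203.624.

Q* ≈ 1,204 sheets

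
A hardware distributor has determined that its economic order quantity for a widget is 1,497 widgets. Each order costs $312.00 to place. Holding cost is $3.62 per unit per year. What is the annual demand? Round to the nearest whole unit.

Squaring Q* = √(2DS/H) gives Q*² = 2DS/H.
From Q* = √(2DS/H): D = Q*²H / (2S) = 1,497² × 3.62 / (2 × 312) = 13000.725.

D ≈ 13,001 widgets per year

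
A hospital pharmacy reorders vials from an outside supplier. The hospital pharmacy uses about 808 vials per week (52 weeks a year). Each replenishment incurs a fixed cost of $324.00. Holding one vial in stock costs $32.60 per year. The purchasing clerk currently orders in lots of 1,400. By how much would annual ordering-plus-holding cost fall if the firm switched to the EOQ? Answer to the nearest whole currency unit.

Extra cost ≈ $2,751 per year

Annual demand D = 808 × 52 = 42,016.
EOQ = √(2DS/H) = √(2 × 42,016 × 324 / 32.6) ≈ 913.87.
Cost at Q* = (D/Q*)S + (Q*/2)H = √(2DSH) ≈ $29,792.27.
Cost at Q = 1,400: (42,016/1,400)×324 + (1,400/2)×32.6 = $9,723.70 + $22,820.00 = $32,543.70.
Excess = $32,543.70 − $29,792.27 = $2,751.43.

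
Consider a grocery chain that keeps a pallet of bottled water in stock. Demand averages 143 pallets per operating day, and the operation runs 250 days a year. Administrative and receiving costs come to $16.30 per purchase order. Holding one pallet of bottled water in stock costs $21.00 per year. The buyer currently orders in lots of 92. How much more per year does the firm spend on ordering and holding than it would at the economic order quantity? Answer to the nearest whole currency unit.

Annual demand D = 143 × 250 = 35,750.
EOQ = √(2DS/H) = √(2 × 35,750 × 16.3 / 21) ≈ 235.58.
Cost at Q* = (D/Q*)S + (Q*/2)H = √(2DSH) ≈ $4,947.17.
Cost at Q = 92: (35,750/92)×16.3 + (92/2)×21 = $6,333.97 + $966.00 = $7,299.97.
Excess = $7,299.97 − $4,947.17 = $2,352.80.

Extra cost ≈ $2,353 per year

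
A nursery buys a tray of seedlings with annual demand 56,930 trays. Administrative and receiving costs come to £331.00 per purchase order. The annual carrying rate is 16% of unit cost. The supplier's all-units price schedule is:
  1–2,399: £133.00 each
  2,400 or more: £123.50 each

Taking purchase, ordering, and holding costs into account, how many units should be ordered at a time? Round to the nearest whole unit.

Q* ≈ 2,400 trays

Holding cost per unit per year at price C is H = 0.16·C.
Evaluate total cost at each tier's feasible EOQ or, if the EOQ is below the tier, at the tier's minimum quantity.
EOQ at £133.00 = 1330.8 (feasible in tier 1): TC = 56,930×£133.00 + (56,930/1330.8)×331 + (1330.8/2)×0.16×£133.00 = £7,600,009.49.
EOQ at £123.50 = 1381.0 < 2400, so use break Q=2400: TC = 56,930×£123.50 + (56,930/2400.0)×331 + (2400.0/2)×0.16×£123.50 = £7,062,418.60.
Lowest total cost is £7,062,418.60 at Q = 2400.0.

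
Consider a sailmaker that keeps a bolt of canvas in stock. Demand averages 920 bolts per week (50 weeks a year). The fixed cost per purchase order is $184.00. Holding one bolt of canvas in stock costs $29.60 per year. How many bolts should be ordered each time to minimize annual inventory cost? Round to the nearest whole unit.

Q* ≈ 756 bolts

Annual demand D = 920 × 50 = 46,000.
EOQ = √(2DS / H) = √(2 × 46,000 × 184 / 29.6).
= √(16,928,000 / 29.6) = √571,891.8919 ≈ 756.235.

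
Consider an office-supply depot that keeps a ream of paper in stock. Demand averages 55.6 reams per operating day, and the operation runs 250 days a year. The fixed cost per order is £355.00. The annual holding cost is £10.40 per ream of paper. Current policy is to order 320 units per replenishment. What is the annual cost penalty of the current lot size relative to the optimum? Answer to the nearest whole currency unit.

Extra cost ≈ £6,953 per year

Annual demand D = 55.6 × 250 = 13,900.
EOQ = √(2DS/H) = √(2 × 13,900 × 355 / 10.4) ≈ 974.14.
Cost at Q* = (D/Q*)S + (Q*/2)H = √(2DSH) ≈ £10,131.02.
Cost at Q = 320: (13,900/320)×355 + (320/2)×10.4 = £15,420.31 + £1,664.00 = £17,084.31.
Excess = £17,084.31 − £10,131.02 = £6,953.29.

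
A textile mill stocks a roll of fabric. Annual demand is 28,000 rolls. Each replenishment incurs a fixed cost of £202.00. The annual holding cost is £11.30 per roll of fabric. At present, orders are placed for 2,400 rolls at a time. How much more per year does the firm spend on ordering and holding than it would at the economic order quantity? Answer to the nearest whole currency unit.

Extra cost ≈ £4,611 per year

EOQ = √(2DS/H) = √(2 × 28,000 × 202 / 11.3) ≈ 1000.53.
Cost at Q* = (D/Q*)S + (Q*/2)H = √(2DSH) ≈ £11,306.00.
Cost at Q = 2,400: (28,000/2,400)×202 + (2,400/2)×11.3 = £2,356.67 + £13,560.00 = £15,916.67.
Excess = £15,916.67 − £11,306.00 = £4,610.67.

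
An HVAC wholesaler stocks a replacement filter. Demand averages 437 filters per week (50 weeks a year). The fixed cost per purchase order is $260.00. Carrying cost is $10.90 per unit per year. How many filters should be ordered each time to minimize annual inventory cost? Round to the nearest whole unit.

Q* ≈ 1,021 filters

Annual demand D = 437 × 50 = 21,850.
EOQ = √(2DS / H) = √(2 × 21,850 × 260 / 10.9).
= √(11,362,000 / 10.9) = √1,042,385.3211 ≈ 1020.973.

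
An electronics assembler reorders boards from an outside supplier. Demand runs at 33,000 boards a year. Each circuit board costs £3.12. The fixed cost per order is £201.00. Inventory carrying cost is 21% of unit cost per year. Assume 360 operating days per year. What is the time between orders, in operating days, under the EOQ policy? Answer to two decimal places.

Holding cost H = 0.21 × £3.12 = £0.6552 per unit per year.
Q* = √(2DS/H) = √(2 × 33,000 × 201 / 0.6552) ≈ 4499.69.
Cycle time = Q*/D × 360 = 4499.69 / 33,000 × 360 ≈ 49.088 days.

T ≈ 49.09 days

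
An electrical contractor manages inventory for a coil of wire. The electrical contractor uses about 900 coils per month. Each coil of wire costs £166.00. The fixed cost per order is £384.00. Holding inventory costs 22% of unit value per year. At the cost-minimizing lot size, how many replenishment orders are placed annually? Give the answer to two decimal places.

Annual demand D = 900 × 12 = 10,800.
Holding cost H = 0.22 × £166.00 = £36.5200 per unit per year.
EOQ = √(2DS/H) = √(2 × 10,800 × 384 / 36.52) ≈ 476.57.
Orders per year = D / Q* = 10,800 / 476.57 ≈ 22.662.

N ≈ 22.66 orders per year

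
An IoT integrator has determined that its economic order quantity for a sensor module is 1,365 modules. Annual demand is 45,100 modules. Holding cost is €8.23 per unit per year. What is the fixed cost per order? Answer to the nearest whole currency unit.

S ≈ €170

Squaring Q* = √(2DS/H) gives Q*² = 2DS/H.
From Q* = √(2DS/H): S = Q*²H / (2D) = 1,365² × 8.23 / (2 × 45,100) = 170.0038.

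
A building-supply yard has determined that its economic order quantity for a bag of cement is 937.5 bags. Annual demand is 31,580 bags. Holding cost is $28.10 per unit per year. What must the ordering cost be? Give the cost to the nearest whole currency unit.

Invert the EOQ relation Q*² = 2DS/H.
From Q* = √(2DS/H): S = Q*²H / (2D) = 937.5² × 28.1 / (2 × 31,580) = 391.0270.

S ≈ $391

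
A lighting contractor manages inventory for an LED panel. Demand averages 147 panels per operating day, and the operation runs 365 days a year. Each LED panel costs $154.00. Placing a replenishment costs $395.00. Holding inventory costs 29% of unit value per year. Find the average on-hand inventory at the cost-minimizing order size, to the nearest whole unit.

Average inventory ≈ 487 panels

Annual demand D = 147 × 365 = 53,655.
Holding cost H = 0.29 × $154.00 = $44.6600 per unit per year.
The optimal lot size = √(2DS/H) = √(2 × 53,655 × 395 / 44.66) ≈ 974.23.
Average inventory = Q*/2 ≈ 974.23 / 2 = 487.113.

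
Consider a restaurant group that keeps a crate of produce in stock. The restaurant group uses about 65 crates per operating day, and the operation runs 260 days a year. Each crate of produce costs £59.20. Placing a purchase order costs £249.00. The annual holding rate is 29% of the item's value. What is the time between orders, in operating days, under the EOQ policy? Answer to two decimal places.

T ≈ 10.77 days

Annual demand D = 65 × 260 = 16,900.
Holding cost H = 0.29 × £59.20 = £17.1680 per unit per year.
EOQ = √(2DS/H) = √(2 × 16,900 × 249 / 17.168) ≈ 700.16.
Cycle time = Q*/D × 260 = 700.16 / 16,900 × 260 ≈ 10.772 days.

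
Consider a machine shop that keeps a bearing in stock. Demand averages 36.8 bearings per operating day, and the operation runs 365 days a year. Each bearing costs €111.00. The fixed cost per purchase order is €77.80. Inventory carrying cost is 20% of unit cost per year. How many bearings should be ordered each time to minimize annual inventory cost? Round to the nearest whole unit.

Q* ≈ 307 bearings

Annual demand D = 36.8 × 365 = 13,432.
Holding cost H = 0.20 × €111.00 = €22.2000 per unit per year.
EOQ = √(2DS / H) = √(2 × 13,432 × 77.8 / 22.2).
= √(2,090,019.2 / 22.2) = √94,145.009 ≈ 306.831.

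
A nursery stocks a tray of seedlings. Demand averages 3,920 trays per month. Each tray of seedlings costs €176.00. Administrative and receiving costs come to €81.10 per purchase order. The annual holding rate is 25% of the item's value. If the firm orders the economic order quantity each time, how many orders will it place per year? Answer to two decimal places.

N ≈ 112.96 orders per year

Annual demand D = 3,920 × 12 = 47,040.
Holding cost H = 0.25 × €176.00 = €44.0000 per unit per year.
The optimal lot size = √(2DS/H) = √(2 × 47,040 × 81.1 / 44) ≈ 416.42.
Orders per year = D / Q* = 47,040 / 416.42 ≈ 112.963.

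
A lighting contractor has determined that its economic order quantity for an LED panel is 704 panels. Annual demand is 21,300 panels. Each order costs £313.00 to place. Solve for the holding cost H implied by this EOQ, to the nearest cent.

The basic EOQ model gives Q* = √(2DS/H); rearrange for the unknown.
From Q* = √(2DS/H): H = 2DS / Q*² = 2 × 21,300 × 313 / 704² = 26.9035.

H ≈ £26.90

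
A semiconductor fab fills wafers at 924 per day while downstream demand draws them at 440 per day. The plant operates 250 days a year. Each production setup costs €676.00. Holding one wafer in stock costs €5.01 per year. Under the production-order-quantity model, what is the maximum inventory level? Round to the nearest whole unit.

I_max ≈ 3,943 wafers

Annual demand D = 440 × 250 = 110,000.
Production build-up factor (1 − d/p) = 1 − 440/924 = 0.5238.
Q* = √(2DS / (H(1 − d/p))) = √(2 × 110,000 × 676 / (5.01 × 0.5238)).
= √(148,720,000 / 2.6243) ≈ 7527.992.
Maximum inventory = Q*(1 − d/p) = 7527.992 × 0.5238 ≈ 3943.234.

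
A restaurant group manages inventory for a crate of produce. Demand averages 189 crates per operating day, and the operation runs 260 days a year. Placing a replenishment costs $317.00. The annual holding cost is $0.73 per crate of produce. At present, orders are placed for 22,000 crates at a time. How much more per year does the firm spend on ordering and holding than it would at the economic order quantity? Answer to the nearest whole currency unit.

Annual demand D = 189 × 260 = 49,140.
EOQ = √(2DS/H) = √(2 × 49,140 × 317 / 0.73) ≈ 6532.82.
Cost at Q* = (D/Q*)S + (Q*/2)H = √(2DSH) ≈ $4,768.96.
Cost at Q = 22,000: (49,140/22,000)×317 + (22,000/2)×0.73 = $708.06 + $8,030.00 = $8,738.06.
Excess = $8,738.06 − $4,768.96 = $3,969.10.

Extra cost ≈ $3,969 per year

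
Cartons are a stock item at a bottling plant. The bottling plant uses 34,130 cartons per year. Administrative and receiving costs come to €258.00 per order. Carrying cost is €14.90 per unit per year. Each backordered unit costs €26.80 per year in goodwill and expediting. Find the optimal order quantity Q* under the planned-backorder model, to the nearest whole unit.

With planned backorders, Q* = √(2DS/H) · √((H+B)/B).
√(2DS/H) = √(2 × 34,130 × 258 / 14.9) = 1087.176.
√((H+B)/B) = √((14.9+26.8)/26.8) = 1.2474.
Q* ≈ 1356.127.

Q* ≈ 1,356 cartons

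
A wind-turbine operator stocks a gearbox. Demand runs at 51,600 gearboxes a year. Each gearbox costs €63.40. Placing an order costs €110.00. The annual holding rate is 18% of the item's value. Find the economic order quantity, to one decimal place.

Holding cost H = 0.18 × €63.40 = €11.4120 per unit per year.
EOQ = √(2DS / H) = √(2 × 51,600 × 110 / 11.412).
= √(11,352,000 / 11.412) = √994,742.3764 ≈ 997.368.

Q* ≈ 997.4 gearboxes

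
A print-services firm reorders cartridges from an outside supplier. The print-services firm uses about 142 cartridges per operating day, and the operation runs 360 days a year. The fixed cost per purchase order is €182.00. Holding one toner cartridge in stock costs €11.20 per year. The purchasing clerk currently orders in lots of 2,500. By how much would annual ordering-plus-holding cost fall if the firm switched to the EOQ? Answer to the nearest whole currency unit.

Extra cost ≈ €3,285 per year

Annual demand D = 142 × 360 = 51,120.
EOQ = √(2DS/H) = √(2 × 51,120 × 182 / 11.2) ≈ 1288.95.
Cost at Q* = (D/Q*)S + (Q*/2)H = √(2DSH) ≈ €14,436.27.
Cost at Q = 2,500: (51,120/2,500)×182 + (2,500/2)×11.2 = €3,721.54 + €14,000.00 = €17,721.54.
Excess = €17,721.54 − €14,436.27 = €3,285.26.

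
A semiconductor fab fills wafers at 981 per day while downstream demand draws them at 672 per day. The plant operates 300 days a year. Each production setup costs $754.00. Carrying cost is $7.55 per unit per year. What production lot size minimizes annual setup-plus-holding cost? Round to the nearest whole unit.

Q* ≈ 11,306 wafers

Annual demand D = 672 × 300 = 201,600.
Production build-up factor (1 − d/p) = 1 − 672/981 = 0.3150.
Q* = √(2DS / (H(1 − d/p))) = √(2 × 201,600 × 754 / (7.55 × 0.3150)).
= √(304,012,800 / 2.3781) ≈ 11306.488.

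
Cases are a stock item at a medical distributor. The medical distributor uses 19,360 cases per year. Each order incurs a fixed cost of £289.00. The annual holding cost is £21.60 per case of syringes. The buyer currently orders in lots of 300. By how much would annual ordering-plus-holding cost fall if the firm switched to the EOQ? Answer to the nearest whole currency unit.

Extra cost ≈ £6,343 per year

EOQ = √(2DS/H) = √(2 × 19,360 × 289 / 21.6) ≈ 719.76.
Cost at Q* = (D/Q*)S + (Q*/2)H = √(2DSH) ≈ £15,546.89.
Cost at Q = 300: (19,360/300)×289 + (300/2)×21.6 = £18,650.13 + £3,240.00 = £21,890.13.
Excess = £21,890.13 − £15,546.89 = £6,343.25.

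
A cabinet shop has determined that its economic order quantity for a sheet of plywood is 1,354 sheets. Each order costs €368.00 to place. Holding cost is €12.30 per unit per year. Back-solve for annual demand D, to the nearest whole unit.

Invert the EOQ relation Q*² = 2DS/H.
From Q* = √(2DS/H): D = Q*²H / (2S) = 1,354² × 12.3 / (2 × 368) = 30638.297.

D ≈ 30,638 sheets per year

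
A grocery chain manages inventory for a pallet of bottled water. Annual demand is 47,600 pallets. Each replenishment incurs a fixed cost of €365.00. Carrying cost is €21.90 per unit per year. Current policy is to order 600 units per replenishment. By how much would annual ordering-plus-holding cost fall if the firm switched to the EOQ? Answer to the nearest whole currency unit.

Extra cost ≈ €7,941 per year

EOQ = √(2DS/H) = √(2 × 47,600 × 365 / 21.9) ≈ 1259.63.
Cost at Q* = (D/Q*)S + (Q*/2)H = √(2DSH) ≈ €27,585.89.
Cost at Q = 600: (47,600/600)×365 + (600/2)×21.9 = €28,956.67 + €6,570.00 = €35,526.67.
Excess = €35,526.67 − €27,585.89 = €7,940.78.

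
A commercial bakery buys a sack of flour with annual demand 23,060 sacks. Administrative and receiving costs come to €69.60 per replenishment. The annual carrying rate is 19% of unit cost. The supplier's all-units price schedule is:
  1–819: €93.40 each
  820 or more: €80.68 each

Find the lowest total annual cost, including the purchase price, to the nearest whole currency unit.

Holding cost per unit per year at price C is H = 0.19·C.
For each price level, check whether its EOQ is feasible; otherwise the best quantity at that price is the breakpoint.
EOQ at €93.40 = 425.3 (feasible in tier 1): TC = 23,060×€93.40 + (23,060/425.3)×69.6 + (425.3/2)×0.19×€93.40 = €2,161,351.44.
EOQ at €80.68 = 457.6 < 820, so use break Q=820: TC = 23,060×€80.68 + (23,060/820.0)×69.6 + (820.0/2)×0.19×€80.68 = €1,868,723.06.
Lowest total cost among the candidates is at Q = 820.0.

TC* ≈ €1,868,723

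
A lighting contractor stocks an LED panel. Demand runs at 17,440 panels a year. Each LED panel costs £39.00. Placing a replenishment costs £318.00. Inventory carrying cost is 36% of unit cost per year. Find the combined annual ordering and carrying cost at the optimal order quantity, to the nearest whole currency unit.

TC* ≈ £12,479

Holding cost H = 0.36 × £39.00 = £14.0400 per unit per year.
Q* = √(2DS/H) = √(2 × 17,440 × 318 / 14.04) ≈ 888.83.
At the optimum the two cost components are equal, so total cost = 2·(Q*/2)H = Q*·H.
Minimum total = √(2DSH) = √(2 × 17,440 × 318 × 14.04) ≈ 12479.160.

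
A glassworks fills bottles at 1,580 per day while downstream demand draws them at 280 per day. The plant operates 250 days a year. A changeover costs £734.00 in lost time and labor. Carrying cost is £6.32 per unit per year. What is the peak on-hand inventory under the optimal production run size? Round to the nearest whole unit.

Annual demand D = 280 × 250 = 70,000.
Production build-up factor (1 − d/p) = 1 − 280/1,580 = 0.8228.
Q* = √(2DS / (H(1 − d/p))) = √(2 × 70,000 × 734 / (6.32 × 0.8228)).
= √(102,760,000 / 5.2) ≈ 4445.395.
Maximum inventory = Q*(1 − d/p) = 4445.395 × 0.8228 ≈ 3657.604.

I_max ≈ 3,658 bottles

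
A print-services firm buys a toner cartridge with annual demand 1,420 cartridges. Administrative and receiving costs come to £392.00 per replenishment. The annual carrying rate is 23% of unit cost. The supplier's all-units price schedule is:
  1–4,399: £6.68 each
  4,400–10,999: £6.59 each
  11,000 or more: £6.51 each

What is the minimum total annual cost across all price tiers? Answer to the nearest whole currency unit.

TC* ≈ £10,793

Holding cost per unit per year at price C is H = 0.23·C.
For each price level, check whether its EOQ is feasible; otherwise the best quantity at that price is the breakpoint.
EOQ at £6.68 = 851.2 (feasible in tier 1): TC = 1,420×£6.68 + (1,420/851.2)×392 + (851.2/2)×0.23×£6.68 = £10,793.44.
EOQ at £6.59 = 857.0 < 4400, so use break Q=4400: TC = 1,420×£6.59 + (1,420/4400.0)×392 + (4400.0/2)×0.23×£6.59 = £12,818.85.
EOQ at £6.51 = 862.3 < 11000, so use break Q=11000: TC = 1,420×£6.51 + (1,420/11000.0)×392 + (11000.0/2)×0.23×£6.51 = £17,529.95.
Lowest total cost among the candidates is at Q = 851.2.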